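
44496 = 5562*8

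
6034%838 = 168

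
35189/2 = 17594 + 1/2=   17594.50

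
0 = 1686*0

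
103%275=103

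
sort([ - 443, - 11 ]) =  [ - 443, - 11 ]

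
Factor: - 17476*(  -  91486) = 2^3*17^1*149^1*257^1*307^1 = 1598809336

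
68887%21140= 5467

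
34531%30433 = 4098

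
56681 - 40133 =16548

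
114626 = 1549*74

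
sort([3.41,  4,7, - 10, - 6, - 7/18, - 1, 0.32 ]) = [ - 10, - 6, - 1, - 7/18, 0.32,3.41, 4,7 ] 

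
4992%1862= 1268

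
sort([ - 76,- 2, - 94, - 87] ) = [ - 94 ,-87, - 76, - 2]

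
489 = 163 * 3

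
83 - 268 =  - 185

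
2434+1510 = 3944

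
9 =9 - 0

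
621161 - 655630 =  - 34469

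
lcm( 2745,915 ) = 2745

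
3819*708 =2703852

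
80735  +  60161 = 140896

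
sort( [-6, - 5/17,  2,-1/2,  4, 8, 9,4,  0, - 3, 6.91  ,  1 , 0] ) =[- 6, -3, - 1/2, - 5/17 , 0, 0,1,2, 4, 4, 6.91, 8, 9]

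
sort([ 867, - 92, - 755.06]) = [ - 755.06 , - 92, 867]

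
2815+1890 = 4705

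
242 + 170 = 412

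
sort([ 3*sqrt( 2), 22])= [ 3*sqrt(2), 22] 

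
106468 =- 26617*(-4 )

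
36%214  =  36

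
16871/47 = 16871/47 = 358.96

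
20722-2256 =18466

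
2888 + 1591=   4479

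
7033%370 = 3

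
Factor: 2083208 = 2^3*109^1*2389^1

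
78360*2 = 156720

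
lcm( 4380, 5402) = 162060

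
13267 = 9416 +3851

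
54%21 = 12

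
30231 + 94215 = 124446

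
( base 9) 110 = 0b1011010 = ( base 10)90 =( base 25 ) 3f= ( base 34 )2M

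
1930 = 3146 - 1216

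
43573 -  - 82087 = 125660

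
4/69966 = 2/34983 = 0.00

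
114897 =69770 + 45127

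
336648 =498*676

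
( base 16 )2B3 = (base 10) 691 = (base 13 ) 412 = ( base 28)OJ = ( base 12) 497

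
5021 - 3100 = 1921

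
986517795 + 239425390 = 1225943185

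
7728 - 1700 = 6028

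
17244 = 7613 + 9631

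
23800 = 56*425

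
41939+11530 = 53469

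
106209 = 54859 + 51350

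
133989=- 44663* ( - 3 )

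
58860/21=19620/7 =2802.86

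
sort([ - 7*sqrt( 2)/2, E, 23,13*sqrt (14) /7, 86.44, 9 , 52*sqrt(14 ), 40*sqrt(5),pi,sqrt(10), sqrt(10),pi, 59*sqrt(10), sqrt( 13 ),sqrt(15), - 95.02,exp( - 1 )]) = [ - 95.02,  -  7*sqrt( 2) /2, exp ( - 1), E,  pi,pi,sqrt( 10 ), sqrt(10), sqrt(13),  sqrt(15),13 * sqrt(14 )/7, 9,23 , 86.44, 40 * sqrt ( 5 ), 59*sqrt(10 ),52*sqrt ( 14)]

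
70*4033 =282310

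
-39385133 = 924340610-963725743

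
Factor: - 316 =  - 2^2*79^1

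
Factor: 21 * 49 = 1029= 3^1 * 7^3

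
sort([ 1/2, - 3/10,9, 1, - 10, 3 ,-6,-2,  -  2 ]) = [ - 10 ,-6,-2, - 2, - 3/10, 1/2 , 1, 3 , 9] 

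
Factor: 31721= 31721^1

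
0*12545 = 0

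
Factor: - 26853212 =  - 2^2 * 719^1*9337^1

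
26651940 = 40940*651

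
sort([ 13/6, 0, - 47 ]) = [-47,0, 13/6] 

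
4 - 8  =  - 4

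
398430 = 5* 79686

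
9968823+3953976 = 13922799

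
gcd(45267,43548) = 573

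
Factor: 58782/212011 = 2^1*3^1 *41^( - 1) * 97^1 * 101^1*5171^( - 1)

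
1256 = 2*628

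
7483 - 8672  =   - 1189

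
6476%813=785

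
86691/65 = 86691/65 = 1333.71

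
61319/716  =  85 + 459/716 = 85.64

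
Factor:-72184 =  - 2^3*7^1*1289^1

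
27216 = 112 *243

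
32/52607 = 32/52607 = 0.00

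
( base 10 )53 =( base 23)27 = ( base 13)41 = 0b110101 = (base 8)65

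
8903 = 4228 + 4675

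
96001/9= 96001/9= 10666.78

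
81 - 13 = 68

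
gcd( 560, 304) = 16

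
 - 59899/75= - 799 + 26/75= - 798.65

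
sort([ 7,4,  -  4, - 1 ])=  [ - 4,-1,4, 7]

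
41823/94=41823/94=444.93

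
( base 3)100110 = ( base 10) 255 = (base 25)A5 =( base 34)7h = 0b11111111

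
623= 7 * 89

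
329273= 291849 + 37424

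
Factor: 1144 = 2^3*11^1*13^1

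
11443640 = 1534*7460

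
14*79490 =1112860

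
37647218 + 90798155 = 128445373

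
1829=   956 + 873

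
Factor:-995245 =-5^1*199049^1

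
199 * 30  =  5970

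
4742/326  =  14 + 89/163= 14.55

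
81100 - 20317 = 60783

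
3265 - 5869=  - 2604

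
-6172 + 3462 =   -  2710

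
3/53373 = 1/17791 = 0.00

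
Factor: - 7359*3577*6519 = -3^2*7^2 * 11^1*41^1* 53^1*73^1*223^1 = -171600569217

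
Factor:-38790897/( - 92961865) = 3^1*5^ ( - 1 )*17^( - 1)*61^( - 1 )*17929^ ( - 1)*12930299^1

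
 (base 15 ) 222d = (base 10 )7243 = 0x1C4B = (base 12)4237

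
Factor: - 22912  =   - 2^7*179^1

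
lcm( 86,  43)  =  86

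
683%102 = 71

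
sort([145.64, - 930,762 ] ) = [ - 930,145.64 , 762] 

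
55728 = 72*774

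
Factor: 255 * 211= 3^1*5^1*17^1 *211^1 = 53805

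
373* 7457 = 2781461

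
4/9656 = 1/2414 = 0.00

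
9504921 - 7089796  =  2415125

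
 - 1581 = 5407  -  6988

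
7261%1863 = 1672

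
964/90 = 482/45 =10.71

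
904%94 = 58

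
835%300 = 235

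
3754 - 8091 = - 4337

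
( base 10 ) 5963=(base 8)13513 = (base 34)55d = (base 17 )13ad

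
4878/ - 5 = -976 + 2/5 = -  975.60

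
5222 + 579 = 5801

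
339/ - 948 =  -113/316 =-  0.36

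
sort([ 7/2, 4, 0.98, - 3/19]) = [ - 3/19, 0.98, 7/2,4]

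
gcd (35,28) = 7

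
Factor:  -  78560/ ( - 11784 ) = 2^2 * 3^(-1 )*5^1=20/3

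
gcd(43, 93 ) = 1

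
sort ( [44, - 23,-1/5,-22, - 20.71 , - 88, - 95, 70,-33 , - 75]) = [ - 95, - 88, - 75, - 33, - 23, - 22,-20.71, - 1/5, 44,70]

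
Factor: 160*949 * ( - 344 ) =- 2^8*5^1*13^1*43^1*73^1 =-  52232960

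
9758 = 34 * 287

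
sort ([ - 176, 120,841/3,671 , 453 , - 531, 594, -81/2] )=[ - 531,-176,-81/2 , 120,841/3, 453,594,671 ]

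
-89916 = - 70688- 19228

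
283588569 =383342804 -99754235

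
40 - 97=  -57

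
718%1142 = 718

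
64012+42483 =106495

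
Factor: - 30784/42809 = - 2^6*89^( - 1 )= - 64/89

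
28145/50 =562+9/10 =562.90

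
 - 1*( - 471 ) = 471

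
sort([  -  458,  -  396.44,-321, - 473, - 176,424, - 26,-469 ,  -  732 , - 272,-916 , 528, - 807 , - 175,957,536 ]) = [-916,-807, - 732,-473,-469, - 458, - 396.44,- 321, - 272,-176,- 175 , - 26, 424, 528, 536, 957]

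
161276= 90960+70316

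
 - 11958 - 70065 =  - 82023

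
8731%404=247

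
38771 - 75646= -36875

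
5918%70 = 38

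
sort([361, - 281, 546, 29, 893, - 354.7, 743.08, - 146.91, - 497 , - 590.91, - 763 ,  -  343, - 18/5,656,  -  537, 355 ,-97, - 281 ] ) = [ - 763, -590.91 , - 537, -497, - 354.7, -343, - 281,-281, - 146.91, - 97, - 18/5, 29, 355, 361,  546, 656, 743.08,893]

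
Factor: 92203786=2^1*1187^1 * 38839^1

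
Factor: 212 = 2^2*53^1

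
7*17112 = 119784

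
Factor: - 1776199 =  - 421^1*4219^1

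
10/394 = 5/197 =0.03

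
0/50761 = 0 = 0.00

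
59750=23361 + 36389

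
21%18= 3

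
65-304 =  - 239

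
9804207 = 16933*579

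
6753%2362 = 2029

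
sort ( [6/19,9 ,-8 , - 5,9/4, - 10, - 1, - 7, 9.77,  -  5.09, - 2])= [  -  10, - 8, - 7, - 5.09,-5, - 2, - 1,6/19,  9/4,9,9.77 ] 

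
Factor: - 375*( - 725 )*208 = 56550000 = 2^4 * 3^1*5^5*13^1*29^1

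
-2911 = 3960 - 6871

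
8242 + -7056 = 1186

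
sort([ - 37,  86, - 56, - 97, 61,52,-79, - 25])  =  [ - 97, - 79, - 56,-37, - 25, 52, 61, 86 ] 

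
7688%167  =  6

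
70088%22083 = 3839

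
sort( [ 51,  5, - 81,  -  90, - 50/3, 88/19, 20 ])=[  -  90,- 81,  -  50/3, 88/19,  5, 20,51] 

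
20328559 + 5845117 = 26173676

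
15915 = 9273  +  6642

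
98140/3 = 32713+ 1/3=32713.33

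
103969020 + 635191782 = 739160802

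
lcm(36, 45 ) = 180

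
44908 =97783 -52875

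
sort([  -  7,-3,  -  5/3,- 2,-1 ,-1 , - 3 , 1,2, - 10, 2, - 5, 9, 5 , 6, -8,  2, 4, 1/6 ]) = [  -  10, -8 , - 7, - 5, - 3,-3, - 2,-5/3, - 1, - 1, 1/6,1, 2,2 , 2, 4, 5 , 6,  9 ]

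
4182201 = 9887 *423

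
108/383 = 108/383= 0.28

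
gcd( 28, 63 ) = 7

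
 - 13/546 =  - 1 + 41/42 = - 0.02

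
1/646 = 1/646 = 0.00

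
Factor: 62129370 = 2^1*3^1 * 5^1* 131^1*15809^1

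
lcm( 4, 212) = 212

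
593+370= 963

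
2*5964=11928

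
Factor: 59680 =2^5 * 5^1*373^1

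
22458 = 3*7486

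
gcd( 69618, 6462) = 6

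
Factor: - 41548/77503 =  - 2^2*13^1 * 97^ ( -1 )  =  -52/97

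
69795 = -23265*( - 3)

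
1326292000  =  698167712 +628124288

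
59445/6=19815/2   =  9907.50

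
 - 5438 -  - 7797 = 2359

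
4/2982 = 2/1491 = 0.00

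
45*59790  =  2690550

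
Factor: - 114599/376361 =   -  59^( - 1 )*6379^ (  -  1 ) * 114599^1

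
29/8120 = 1/280 = 0.00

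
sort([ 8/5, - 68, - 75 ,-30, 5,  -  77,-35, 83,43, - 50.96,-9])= [ - 77,  -  75, - 68, - 50.96, - 35,-30 , - 9 , 8/5,  5,43,  83 ]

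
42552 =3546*12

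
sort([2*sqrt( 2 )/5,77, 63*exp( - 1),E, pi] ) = [ 2*sqrt(2)/5,E, pi,63*exp (-1),77] 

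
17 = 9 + 8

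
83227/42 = 83227/42  =  1981.60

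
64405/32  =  64405/32 = 2012.66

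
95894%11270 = 5734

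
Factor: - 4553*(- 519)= 2363007 = 3^1*29^1*157^1*173^1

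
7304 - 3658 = 3646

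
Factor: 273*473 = 3^1*7^1*11^1 *13^1*43^1 = 129129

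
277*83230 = 23054710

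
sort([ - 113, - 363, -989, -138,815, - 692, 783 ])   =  [ - 989,-692,-363, - 138, - 113,783, 815]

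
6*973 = 5838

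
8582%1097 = 903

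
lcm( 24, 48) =48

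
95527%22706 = 4703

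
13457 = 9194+4263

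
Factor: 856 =2^3*107^1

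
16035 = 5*3207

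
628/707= 628/707=0.89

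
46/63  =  46/63 = 0.73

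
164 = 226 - 62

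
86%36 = 14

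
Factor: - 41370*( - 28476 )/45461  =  1178052120/45461 = 2^3*3^3 * 5^1*7^2*13^( - 2 )*113^1*197^1*269^( - 1)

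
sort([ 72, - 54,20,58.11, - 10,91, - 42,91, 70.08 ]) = [ - 54, - 42, - 10,20, 58.11,70.08,72,91,91 ]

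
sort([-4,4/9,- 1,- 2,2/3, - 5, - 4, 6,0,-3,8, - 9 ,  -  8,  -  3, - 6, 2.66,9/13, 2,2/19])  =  [ - 9, - 8,-6,-5, - 4, - 4, - 3,-3, - 2,-1,0, 2/19, 4/9,2/3,9/13,2, 2.66,6,8 ] 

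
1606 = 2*803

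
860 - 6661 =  - 5801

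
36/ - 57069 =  - 1 + 6337/6341 = - 0.00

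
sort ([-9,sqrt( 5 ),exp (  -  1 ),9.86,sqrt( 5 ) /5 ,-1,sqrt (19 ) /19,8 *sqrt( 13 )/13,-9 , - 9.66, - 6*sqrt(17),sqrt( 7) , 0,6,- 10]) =[-6*sqrt( 17), - 10, - 9.66, - 9,  -  9,  -  1,0, sqrt (19 )/19, exp( - 1),sqrt(5) /5,  8*sqrt ( 13) /13,sqrt( 5),sqrt( 7), 6,9.86 ] 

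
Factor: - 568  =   - 2^3*71^1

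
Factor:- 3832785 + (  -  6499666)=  - 10332451=-23^1*41^1*10957^1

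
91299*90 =8216910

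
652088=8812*74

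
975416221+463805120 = 1439221341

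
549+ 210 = 759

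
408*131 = 53448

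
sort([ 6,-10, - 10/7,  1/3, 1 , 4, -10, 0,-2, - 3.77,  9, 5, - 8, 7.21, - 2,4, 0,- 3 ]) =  [ - 10, - 10,-8, - 3.77,  -  3,  -  2, - 2, - 10/7, 0, 0, 1/3, 1, 4, 4,5, 6,7.21, 9]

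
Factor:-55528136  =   -2^3*43^1 * 151^1*1069^1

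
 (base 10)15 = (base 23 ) F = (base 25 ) F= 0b1111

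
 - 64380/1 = - 64380 = - 64380.00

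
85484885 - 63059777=22425108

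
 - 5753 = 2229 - 7982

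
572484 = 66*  8674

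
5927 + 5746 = 11673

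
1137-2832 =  - 1695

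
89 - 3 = 86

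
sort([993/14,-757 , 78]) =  [ - 757 , 993/14,78 ] 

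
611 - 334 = 277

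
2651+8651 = 11302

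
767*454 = 348218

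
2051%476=147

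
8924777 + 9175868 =18100645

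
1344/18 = 224/3 = 74.67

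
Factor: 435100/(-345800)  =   - 229/182 = - 2^( - 1) * 7^(  -  1) * 13^( - 1)*229^1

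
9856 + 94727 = 104583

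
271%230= 41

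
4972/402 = 12 + 74/201 = 12.37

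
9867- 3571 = 6296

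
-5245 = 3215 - 8460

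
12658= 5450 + 7208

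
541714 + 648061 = 1189775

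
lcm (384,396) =12672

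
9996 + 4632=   14628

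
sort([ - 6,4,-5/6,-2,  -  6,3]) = [-6, - 6, - 2, - 5/6,  3,4]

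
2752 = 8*344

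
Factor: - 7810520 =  - 2^3* 5^1*19^1*43^1*239^1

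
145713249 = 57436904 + 88276345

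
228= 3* 76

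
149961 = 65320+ 84641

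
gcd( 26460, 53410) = 490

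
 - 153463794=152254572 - 305718366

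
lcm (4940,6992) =454480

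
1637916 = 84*19499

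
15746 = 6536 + 9210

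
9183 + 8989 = 18172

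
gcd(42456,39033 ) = 3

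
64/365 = 64/365 = 0.18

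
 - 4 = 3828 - 3832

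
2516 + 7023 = 9539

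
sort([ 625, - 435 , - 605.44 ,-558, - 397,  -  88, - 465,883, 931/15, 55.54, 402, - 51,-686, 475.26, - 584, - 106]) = [ - 686,  -  605.44, - 584 , - 558,- 465, - 435, - 397, - 106, - 88 ,- 51, 55.54, 931/15,402,475.26, 625,883 ] 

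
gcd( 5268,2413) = 1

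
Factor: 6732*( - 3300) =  - 2^4 * 3^3*5^2*11^2*17^1  =  - 22215600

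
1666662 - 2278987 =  - 612325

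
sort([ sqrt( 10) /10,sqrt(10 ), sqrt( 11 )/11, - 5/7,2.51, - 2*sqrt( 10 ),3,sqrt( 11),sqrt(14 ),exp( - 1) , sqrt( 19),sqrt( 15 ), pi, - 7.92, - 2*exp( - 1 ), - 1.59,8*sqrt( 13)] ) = [-7.92,-2 * sqrt( 10 ), - 1.59 , - 2*exp( - 1), - 5/7,sqrt(11) /11,sqrt (10 ) /10, exp(- 1),  2.51,  3,pi,sqrt (10),sqrt ( 11 ),sqrt(14), sqrt( 15), sqrt(19),8*sqrt(13)]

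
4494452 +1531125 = 6025577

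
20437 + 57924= 78361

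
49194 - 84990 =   -  35796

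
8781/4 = 2195 + 1/4  =  2195.25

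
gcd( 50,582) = 2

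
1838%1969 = 1838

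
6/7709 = 6/7709= 0.00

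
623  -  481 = 142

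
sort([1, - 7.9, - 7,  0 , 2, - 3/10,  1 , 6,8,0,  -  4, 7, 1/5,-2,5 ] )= [ - 7.9, - 7, - 4, - 2, - 3/10, 0, 0,1/5, 1, 1, 2,5,6,  7,8 ] 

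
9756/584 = 16 + 103/146 = 16.71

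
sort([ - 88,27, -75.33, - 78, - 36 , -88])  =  [  -  88, - 88, -78 , - 75.33, - 36,  27]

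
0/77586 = 0 = 0.00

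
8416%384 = 352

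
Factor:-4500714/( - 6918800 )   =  2^( - 3)  *  3^1 *5^( - 2)*7^( - 2 )*353^( - 1)*750119^1 = 2250357/3459400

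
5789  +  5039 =10828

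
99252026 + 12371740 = 111623766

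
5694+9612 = 15306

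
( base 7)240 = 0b1111110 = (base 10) 126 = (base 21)60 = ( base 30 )46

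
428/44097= 428/44097= 0.01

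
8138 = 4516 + 3622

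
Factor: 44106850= 2^1*5^2*109^1*8093^1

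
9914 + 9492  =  19406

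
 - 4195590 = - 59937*70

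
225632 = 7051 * 32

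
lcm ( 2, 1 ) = 2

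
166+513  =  679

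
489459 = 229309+260150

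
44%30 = 14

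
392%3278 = 392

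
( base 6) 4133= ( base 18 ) 2F3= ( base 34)r3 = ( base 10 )921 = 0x399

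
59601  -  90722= - 31121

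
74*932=68968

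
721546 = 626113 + 95433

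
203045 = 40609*5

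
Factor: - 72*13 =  - 2^3*3^2*13^1 = - 936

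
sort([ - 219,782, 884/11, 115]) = [ - 219 , 884/11,115, 782 ]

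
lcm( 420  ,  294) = 2940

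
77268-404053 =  - 326785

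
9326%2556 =1658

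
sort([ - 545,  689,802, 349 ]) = [ - 545, 349, 689,  802 ]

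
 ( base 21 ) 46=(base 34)2m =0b1011010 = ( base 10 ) 90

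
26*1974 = 51324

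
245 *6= 1470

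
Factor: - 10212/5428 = - 111/59 = -  3^1 * 37^1*59^( - 1 ) 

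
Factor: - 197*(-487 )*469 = 7^1*67^1*197^1*487^1 = 44995391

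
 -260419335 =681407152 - 941826487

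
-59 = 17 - 76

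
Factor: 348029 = 11^1 *29^1*1091^1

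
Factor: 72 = 2^3*3^2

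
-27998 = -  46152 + 18154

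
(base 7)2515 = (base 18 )2G7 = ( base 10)943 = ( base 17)348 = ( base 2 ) 1110101111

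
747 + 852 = 1599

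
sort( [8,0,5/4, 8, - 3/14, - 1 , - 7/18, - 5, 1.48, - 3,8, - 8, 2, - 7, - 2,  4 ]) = [-8, - 7, - 5, - 3, - 2, -1, - 7/18, - 3/14, 0,  5/4,1.48,2, 4,  8, 8,  8] 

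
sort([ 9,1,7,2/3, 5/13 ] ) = [ 5/13, 2/3, 1, 7,  9]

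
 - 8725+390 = -8335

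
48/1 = 48 = 48.00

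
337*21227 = 7153499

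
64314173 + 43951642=108265815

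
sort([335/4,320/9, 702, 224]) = [ 320/9,335/4 , 224,702 ]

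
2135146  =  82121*26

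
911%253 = 152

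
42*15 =630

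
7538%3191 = 1156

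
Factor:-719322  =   - 2^1*3^1 * 101^1 *1187^1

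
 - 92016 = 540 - 92556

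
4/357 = 4/357 = 0.01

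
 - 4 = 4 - 8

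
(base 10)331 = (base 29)bc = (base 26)cj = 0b101001011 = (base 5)2311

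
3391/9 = 3391/9 = 376.78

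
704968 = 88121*8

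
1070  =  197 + 873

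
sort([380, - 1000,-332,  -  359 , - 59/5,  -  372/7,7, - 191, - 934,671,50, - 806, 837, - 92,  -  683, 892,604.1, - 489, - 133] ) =[ - 1000,  -  934, - 806,-683,  -  489, - 359, - 332, - 191,-133, - 92, - 372/7, - 59/5,  7,50,380,604.1, 671,837,  892]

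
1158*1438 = 1665204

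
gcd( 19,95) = 19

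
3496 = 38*92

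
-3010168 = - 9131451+6121283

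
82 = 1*82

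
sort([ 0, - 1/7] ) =[ - 1/7,0]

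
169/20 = 169/20 = 8.45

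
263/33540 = 263/33540 = 0.01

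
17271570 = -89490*(-193 )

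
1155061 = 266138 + 888923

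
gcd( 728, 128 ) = 8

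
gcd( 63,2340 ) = 9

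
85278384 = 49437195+35841189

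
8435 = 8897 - 462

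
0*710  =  0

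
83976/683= 122 + 650/683=122.95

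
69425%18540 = 13805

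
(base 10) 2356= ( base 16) 934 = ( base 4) 210310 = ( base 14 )C04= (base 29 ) 2n7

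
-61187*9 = -550683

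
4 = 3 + 1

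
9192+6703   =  15895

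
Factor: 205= 5^1*41^1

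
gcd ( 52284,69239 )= 1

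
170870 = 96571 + 74299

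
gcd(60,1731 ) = 3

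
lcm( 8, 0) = 0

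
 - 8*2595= -20760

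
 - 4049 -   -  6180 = 2131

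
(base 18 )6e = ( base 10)122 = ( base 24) 52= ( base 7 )233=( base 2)1111010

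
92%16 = 12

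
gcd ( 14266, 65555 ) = 7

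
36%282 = 36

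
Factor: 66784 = 2^5*2087^1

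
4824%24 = 0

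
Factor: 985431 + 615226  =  1600657=37^1*43261^1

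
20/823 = 20/823 = 0.02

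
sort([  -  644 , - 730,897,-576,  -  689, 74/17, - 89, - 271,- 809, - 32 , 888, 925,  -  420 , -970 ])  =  [ - 970,-809, - 730, - 689, - 644, - 576,  -  420, - 271, - 89, - 32, 74/17,888,897, 925]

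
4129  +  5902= 10031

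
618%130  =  98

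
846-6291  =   - 5445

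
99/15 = 33/5 =6.60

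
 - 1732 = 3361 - 5093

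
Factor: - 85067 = -257^1*331^1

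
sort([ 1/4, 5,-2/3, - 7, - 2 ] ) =[-7, - 2, - 2/3,1/4,  5 ]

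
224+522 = 746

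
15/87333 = 5/29111 = 0.00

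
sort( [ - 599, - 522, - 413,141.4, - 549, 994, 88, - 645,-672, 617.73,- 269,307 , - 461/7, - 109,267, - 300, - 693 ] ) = [ - 693, - 672, - 645, - 599, - 549,-522, - 413, - 300, - 269, - 109, - 461/7, 88,141.4, 267, 307 , 617.73, 994]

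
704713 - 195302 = 509411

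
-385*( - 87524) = 33696740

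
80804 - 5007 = 75797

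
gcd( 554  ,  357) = 1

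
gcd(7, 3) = 1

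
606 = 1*606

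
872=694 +178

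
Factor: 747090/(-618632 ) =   -  373545/309316 = - 2^( - 2 ) * 3^3*5^1 * 7^( - 1 )*2767^1*11047^( - 1) 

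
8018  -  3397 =4621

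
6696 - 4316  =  2380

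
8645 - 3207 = 5438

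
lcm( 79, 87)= 6873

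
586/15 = 586/15  =  39.07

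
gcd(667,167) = 1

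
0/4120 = 0 = 0.00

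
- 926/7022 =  - 463/3511 = -0.13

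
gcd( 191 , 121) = 1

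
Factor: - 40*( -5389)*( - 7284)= - 1570139040=- 2^5*3^1*5^1*17^1*317^1*607^1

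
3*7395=22185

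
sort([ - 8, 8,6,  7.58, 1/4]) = [-8,1/4,6, 7.58,8] 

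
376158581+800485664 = 1176644245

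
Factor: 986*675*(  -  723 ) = -481192650 = - 2^1*3^4*5^2 *17^1*29^1 * 241^1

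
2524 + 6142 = 8666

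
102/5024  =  51/2512  =  0.02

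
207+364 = 571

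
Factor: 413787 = 3^1*11^1*  12539^1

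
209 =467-258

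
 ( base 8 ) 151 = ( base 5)410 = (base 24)49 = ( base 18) 5F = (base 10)105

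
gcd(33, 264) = 33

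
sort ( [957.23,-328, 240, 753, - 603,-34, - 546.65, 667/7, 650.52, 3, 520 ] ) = [-603, - 546.65, - 328, - 34, 3,667/7, 240,520,650.52,753, 957.23 ]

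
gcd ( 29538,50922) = 54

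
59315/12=4942 + 11/12= 4942.92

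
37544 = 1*37544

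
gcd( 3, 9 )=3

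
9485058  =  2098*4521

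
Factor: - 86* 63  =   - 5418  =  -2^1 * 3^2*7^1*43^1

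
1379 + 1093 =2472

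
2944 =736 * 4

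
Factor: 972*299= 2^2*3^5*13^1*23^1 = 290628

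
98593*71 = 7000103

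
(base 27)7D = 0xca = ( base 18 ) b4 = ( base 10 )202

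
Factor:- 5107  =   - 5107^1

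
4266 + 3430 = 7696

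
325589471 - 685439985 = -359850514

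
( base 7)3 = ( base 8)3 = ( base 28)3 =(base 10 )3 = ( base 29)3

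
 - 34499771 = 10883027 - 45382798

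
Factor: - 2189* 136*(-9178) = 2732327312 = 2^4*11^1*13^1*17^1*199^1*353^1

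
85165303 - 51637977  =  33527326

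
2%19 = 2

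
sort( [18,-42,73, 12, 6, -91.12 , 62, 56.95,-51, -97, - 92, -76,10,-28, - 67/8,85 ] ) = [ - 97, - 92, - 91.12, -76,- 51, - 42,-28,  -  67/8,6, 10, 12, 18,56.95, 62, 73, 85 ]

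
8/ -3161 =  - 1 + 3153/3161 = - 0.00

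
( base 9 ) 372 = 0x134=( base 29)AI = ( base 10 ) 308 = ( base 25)C8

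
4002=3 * 1334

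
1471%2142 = 1471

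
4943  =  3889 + 1054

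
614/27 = 22 + 20/27 = 22.74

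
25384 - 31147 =-5763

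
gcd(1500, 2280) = 60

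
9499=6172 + 3327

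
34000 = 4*8500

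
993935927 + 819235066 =1813170993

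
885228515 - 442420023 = 442808492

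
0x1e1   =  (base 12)341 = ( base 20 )141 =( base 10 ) 481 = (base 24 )K1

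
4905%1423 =636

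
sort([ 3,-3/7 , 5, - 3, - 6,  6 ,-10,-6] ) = [ - 10, - 6, - 6, - 3,- 3/7,  3, 5,6] 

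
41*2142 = 87822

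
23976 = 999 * 24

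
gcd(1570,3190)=10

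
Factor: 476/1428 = 1/3  =  3^( - 1)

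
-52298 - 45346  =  - 97644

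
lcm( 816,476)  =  5712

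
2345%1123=99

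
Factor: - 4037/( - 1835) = 5^( - 1 )*11^1 = 11/5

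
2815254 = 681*4134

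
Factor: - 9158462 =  - 2^1*23^1*37^1*5381^1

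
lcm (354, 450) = 26550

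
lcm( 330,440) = 1320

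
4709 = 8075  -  3366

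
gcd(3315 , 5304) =663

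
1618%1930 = 1618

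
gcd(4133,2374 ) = 1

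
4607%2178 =251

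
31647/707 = 4521/101=44.76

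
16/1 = 16 = 16.00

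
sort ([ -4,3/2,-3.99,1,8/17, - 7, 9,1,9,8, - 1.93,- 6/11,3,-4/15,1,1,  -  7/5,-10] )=[ - 10, - 7, - 4, - 3.99,-1.93,  -  7/5 ,-6/11 , - 4/15,8/17,1,1,1,1,3/2 , 3,8,9, 9]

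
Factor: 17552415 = 3^1*5^1*17^2 * 4049^1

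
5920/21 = 5920/21 = 281.90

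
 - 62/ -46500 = 1/750 =0.00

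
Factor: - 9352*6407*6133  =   - 367478713112 = -2^3 * 7^1*43^1*149^1*167^1 * 6133^1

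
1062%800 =262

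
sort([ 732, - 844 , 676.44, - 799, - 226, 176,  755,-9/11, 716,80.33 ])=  [ - 844, - 799, - 226, -9/11,80.33,176,676.44,716,732,755] 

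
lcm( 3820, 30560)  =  30560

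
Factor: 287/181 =7^1*41^1*181^( - 1 )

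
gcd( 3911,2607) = 1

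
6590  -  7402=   -  812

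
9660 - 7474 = 2186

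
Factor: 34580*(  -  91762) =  - 3173129960 = - 2^3 * 5^1*7^1*11^1*13^1 * 19^1*43^1*97^1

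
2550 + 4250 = 6800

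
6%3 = 0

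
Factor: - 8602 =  - 2^1*11^1*17^1 * 23^1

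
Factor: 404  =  2^2*101^1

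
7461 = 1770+5691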